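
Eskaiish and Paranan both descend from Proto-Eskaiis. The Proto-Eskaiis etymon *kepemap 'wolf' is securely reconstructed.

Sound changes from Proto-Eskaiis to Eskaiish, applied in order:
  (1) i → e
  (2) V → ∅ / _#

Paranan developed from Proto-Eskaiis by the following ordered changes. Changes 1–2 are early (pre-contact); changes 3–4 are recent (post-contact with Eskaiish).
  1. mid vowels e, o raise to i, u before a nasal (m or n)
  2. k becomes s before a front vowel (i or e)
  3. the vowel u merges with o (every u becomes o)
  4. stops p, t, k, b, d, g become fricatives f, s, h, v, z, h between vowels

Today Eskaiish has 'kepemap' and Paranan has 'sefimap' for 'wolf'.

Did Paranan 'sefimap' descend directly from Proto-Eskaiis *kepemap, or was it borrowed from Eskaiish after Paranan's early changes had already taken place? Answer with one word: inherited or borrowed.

If inherited, *kepemap would pass through all of Paranan's changes:
Paranan: *kepemap > kepimap > sepimap > sefimap  (by pre-nasal raising, palatalisation, intervocalic lenition)
If borrowed from Eskaiish 'kepemap' after the early changes, it would undergo only the recent ones:
  rule 3 (vowel merger): no change (kepemap)
  rule 4 (intervocalic lenition): kepemap → kefemap
  ⇒ as a loan: kefemap
Paranan 'sefimap' matches the inherited outcome exactly, so it is an inherited cognate, not a loan.

inherited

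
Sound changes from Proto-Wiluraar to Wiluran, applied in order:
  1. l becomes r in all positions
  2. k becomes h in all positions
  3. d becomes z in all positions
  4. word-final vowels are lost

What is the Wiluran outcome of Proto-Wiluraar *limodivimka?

Wiluran: start from *limodivimka.
  rule 1 (unconditioned shift): limodivimka → rimodivimka
  rule 2 (unconditioned shift): rimodivimka → rimodivimha
  rule 3 (unconditioned shift): rimodivimha → rimozivimha
  rule 4 (apocope): rimozivimha → rimozivimh
  ⇒ Wiluran rimozivimh

rimozivimh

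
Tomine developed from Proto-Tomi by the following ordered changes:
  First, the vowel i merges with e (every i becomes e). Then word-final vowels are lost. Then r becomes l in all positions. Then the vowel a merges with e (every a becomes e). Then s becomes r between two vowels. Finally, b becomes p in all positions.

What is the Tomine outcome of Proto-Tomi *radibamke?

ledepemk

Tomine: start from *radibamke.
  rule 1 (vowel merger): radibamke → radebamke
  rule 2 (apocope): radebamke → radebamk
  rule 3 (unconditioned shift): radebamk → ladebamk
  rule 4 (vowel merger): ladebamk → ledebemk
  rule 5: no change — ledebemk
  rule 6 (unconditioned shift): ledebemk → ledepemk
  ⇒ Tomine ledepemk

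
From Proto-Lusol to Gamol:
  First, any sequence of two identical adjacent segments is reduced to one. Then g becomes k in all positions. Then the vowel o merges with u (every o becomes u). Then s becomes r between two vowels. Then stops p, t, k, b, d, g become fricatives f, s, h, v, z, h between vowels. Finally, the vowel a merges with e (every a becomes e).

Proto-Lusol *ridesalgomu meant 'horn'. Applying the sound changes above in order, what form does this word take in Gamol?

rizerelkumu

Gamol: *ridesalgomu > ridesalkomu > ridesalkumu > rideralkumu > rizeralkumu > rizerelkumu  (by unconditioned shift, vowel merger, rhotacism, intervocalic lenition, vowel merger)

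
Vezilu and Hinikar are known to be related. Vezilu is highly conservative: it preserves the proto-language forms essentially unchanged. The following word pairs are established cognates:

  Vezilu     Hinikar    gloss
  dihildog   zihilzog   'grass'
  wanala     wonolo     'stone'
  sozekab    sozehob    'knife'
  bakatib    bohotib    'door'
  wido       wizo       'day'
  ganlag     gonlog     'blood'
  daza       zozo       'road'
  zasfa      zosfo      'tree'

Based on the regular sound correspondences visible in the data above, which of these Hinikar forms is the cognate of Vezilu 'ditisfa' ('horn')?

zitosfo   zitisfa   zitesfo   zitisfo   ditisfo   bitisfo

zitisfo

dihildog ~ zihilzog — Vezilu d corresponds to Hinikar z word-initially before a front vowel.
wanala ~ wonolo, daza ~ zozo — Vezilu a corresponds to Hinikar o word-finally.
Applying these to Vezilu 'ditisfa':
  ditisfa → zitisfa   (d→z word-initially before a front vowel)
  zitisfa → zitisfo   (a→o word-finally)
So the Hinikar cognate is 'zitisfo'.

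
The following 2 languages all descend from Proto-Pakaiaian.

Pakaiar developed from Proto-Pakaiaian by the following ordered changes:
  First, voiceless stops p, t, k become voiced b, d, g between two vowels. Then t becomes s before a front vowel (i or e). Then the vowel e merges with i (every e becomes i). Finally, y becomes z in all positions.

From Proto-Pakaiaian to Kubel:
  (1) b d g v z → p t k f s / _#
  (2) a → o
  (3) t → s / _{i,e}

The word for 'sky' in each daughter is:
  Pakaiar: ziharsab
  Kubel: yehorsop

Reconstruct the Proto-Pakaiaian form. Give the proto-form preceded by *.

Position 2: Pakaiar has i, Kubel has e. Kubel preserves e here (none of its changes turn any other segment into e), so the proto-segment is *e.
Position 7: Pakaiar has a, Kubel has o. Pakaiar preserves a here (none of its changes turn any other segment into a), so the proto-segment is *a.
Verify the candidate proto-form against each daughter:
Pakaiar: start from *yeharsab.
  rule 1: no change — yeharsab
  rule 2: no change — yeharsab
  rule 3 (vowel merger): yeharsab → yiharsab
  rule 4 (unconditioned shift): yiharsab → ziharsab
  ⇒ Pakaiar ziharsab
Kubel: *yeharsab > yeharsap > yehorsop  (by final devoicing, vowel merger)
*yeharsab is the unique common source.

*yeharsab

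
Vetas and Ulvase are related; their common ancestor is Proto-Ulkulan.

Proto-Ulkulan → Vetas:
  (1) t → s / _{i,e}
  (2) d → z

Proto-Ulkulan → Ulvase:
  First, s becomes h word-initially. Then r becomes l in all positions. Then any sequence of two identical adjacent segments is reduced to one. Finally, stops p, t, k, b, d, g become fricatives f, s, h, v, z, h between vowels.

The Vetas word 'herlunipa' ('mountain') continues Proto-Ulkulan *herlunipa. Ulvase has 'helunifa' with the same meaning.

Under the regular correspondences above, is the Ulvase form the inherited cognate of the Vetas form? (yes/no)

Derive the expected Ulvase reflex of *herlunipa:
Ulvase: *herlunipa
  herlunipa (rule 1 does not apply)
  herlunipa → hellunipa   [unconditioned shift]
  hellunipa → helunipa   [degemination]
  helunipa → helunifa   [intervocalic lenition]
  giving Ulvase helunifa.
Ulvase 'helunifa' matches the regular reflex exactly, so the pair is cognate.

yes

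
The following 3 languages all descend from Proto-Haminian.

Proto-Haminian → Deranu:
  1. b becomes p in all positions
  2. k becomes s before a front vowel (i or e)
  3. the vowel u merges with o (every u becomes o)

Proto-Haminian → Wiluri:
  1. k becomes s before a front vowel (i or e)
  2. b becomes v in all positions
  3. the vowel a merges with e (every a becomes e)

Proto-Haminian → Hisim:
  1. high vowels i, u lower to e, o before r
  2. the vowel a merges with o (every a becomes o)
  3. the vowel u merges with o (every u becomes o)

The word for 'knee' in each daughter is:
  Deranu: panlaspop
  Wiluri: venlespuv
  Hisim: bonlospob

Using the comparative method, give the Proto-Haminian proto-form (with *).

*banlaspub

Position 8: Deranu has o, Wiluri has u, Hisim has o. Wiluri preserves u here (none of its changes turn any other segment into u), so the proto-segment is *u.
Position 1: Deranu has p, Wiluri has v, Hisim has b. Hisim preserves b here (none of its changes turn any other segment into b), so the proto-segment is *b.
Continuing position by position gives *banlaspub; check it forward:
Deranu: *banlaspub
  banlaspub → panlaspup   [unconditioned shift]
  panlaspup (rule 2 does not apply)
  panlaspup → panlaspop   [vowel merger]
  giving Deranu panlaspop.
Wiluri: *banlaspub > vanlaspuv > venlespuv  (by unconditioned shift, vowel merger)
Hisim: *banlaspub
  banlaspub (rule 1 does not apply)
  banlaspub → bonlospub   [vowel merger]
  bonlospub → bonlospob   [vowel merger]
  giving Hisim bonlospob.
Only *banlaspub yields all of Deranu panlaspop, Wiluri venlespuv, Hisim bonlospob.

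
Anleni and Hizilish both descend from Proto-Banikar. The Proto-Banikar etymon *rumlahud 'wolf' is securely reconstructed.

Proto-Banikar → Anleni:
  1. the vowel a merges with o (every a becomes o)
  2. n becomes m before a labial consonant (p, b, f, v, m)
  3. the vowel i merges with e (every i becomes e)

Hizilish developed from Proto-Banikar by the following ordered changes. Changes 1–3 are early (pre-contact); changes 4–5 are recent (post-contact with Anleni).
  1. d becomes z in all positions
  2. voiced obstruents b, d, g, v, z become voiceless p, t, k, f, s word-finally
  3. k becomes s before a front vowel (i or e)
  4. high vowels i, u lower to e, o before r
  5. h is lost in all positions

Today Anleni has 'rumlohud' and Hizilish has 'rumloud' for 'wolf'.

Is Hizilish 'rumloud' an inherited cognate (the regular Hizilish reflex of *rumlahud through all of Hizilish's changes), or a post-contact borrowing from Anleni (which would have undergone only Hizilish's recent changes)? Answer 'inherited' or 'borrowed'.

If inherited, *rumlahud would pass through all of Hizilish's changes:
Hizilish: *rumlahud > rumlahuz > rumlahus > rumlaus  (by unconditioned shift, final devoicing, h-loss)
If borrowed from Anleni 'rumlohud' after the early changes, it would undergo only the recent ones:
  rule 4 (pre-rhotic lowering): no change (rumlohud)
  rule 5 (h-loss): rumlohud → rumloud
  ⇒ as a loan: rumloud
Hizilish 'rumloud' matches the loan outcome 'rumloud', not the inherited 'rumlaus' — it skipped the early Hizilish changes, so it was borrowed from Anleni.

borrowed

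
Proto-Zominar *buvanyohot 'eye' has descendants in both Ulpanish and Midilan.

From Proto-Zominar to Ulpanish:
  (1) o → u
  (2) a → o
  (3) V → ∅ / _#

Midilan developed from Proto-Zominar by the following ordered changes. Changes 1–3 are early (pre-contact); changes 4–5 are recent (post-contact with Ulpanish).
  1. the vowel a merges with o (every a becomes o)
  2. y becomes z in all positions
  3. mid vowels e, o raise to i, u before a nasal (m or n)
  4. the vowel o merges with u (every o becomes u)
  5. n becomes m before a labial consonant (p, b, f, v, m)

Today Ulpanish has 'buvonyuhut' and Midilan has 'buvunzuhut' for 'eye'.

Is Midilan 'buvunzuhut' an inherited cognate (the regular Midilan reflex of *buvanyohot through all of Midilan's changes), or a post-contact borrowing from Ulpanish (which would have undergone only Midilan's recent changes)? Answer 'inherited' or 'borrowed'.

If inherited, *buvanyohot would pass through all of Midilan's changes:
Midilan: *buvanyohot > buvonyohot > buvonzohot > buvunzohot > buvunzuhut  (by vowel merger, unconditioned shift, pre-nasal raising, vowel merger)
If borrowed from Ulpanish 'buvonyuhut' after the early changes, it would undergo only the recent ones:
  rule 4 (vowel merger): buvonyuhut → buvunyuhut
  rule 5 (nasal place assimilation): no change (buvunyuhut)
  ⇒ as a loan: buvunyuhut
Midilan 'buvunzuhut' matches the inherited outcome exactly, so it is an inherited cognate, not a loan.

inherited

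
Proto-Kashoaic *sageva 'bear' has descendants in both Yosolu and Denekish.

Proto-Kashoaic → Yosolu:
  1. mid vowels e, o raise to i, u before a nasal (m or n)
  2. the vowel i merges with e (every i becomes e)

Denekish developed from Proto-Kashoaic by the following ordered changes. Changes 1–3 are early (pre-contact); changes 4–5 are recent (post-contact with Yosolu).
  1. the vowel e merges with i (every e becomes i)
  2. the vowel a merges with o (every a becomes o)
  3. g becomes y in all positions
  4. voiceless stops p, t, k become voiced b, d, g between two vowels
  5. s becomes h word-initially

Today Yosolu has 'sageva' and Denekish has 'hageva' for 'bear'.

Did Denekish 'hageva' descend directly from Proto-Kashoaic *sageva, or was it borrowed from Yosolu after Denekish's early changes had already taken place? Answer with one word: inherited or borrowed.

borrowed

If inherited, *sageva would pass through all of Denekish's changes:
Denekish: *sageva
  sageva → sagiva   [vowel merger]
  sagiva → sogivo   [vowel merger]
  sogivo → soyivo   [unconditioned shift]
  soyivo (rule 4 does not apply)
  soyivo → hoyivo   [debuccalisation]
  giving Denekish hoyivo.
If borrowed from Yosolu 'sageva' after the early changes, it would undergo only the recent ones:
  rule 4 (intervocalic voicing): no change (sageva)
  rule 5 (debuccalisation): sageva → hageva
  ⇒ as a loan: hageva
Denekish 'hageva' matches the loan outcome 'hageva', not the inherited 'hoyivo' — it skipped the early Denekish changes, so it was borrowed from Yosolu.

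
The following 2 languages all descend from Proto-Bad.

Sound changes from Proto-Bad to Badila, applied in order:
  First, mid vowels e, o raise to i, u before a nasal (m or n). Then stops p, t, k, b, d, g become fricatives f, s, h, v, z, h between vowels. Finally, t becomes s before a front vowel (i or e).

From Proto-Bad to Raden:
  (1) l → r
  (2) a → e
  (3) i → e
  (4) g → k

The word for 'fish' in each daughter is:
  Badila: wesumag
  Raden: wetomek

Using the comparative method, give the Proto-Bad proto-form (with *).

Position 4: Badila has u, Raden has o. Raden preserves o here (none of its changes turn any other segment into o), so the proto-segment is *o.
Position 6: Badila has a, Raden has e. Badila preserves a here (none of its changes turn any other segment into a), so the proto-segment is *a.
Verify the candidate proto-form against each daughter:
Badila: *wetomag > wetumag > wesumag  (by pre-nasal raising, intervocalic lenition)
Raden: *wetomag
  wetomag (rule 1 does not apply)
  wetomag → wetomeg   [vowel merger]
  wetomeg (rule 3 does not apply)
  wetomeg → wetomek   [unconditioned shift]
  giving Raden wetomek.
Only *wetomag yields all of Badila wesumag, Raden wetomek.

*wetomag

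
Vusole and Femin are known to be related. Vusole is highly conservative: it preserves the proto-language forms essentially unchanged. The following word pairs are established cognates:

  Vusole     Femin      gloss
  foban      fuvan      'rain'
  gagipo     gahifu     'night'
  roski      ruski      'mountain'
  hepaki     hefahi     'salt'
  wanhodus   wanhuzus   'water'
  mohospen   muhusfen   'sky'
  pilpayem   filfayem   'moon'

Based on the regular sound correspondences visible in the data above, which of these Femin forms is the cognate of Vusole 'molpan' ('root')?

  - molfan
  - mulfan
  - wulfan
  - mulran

roski ~ ruski, wanhodus ~ wanhuzus — Vusole o corresponds to Femin u after a consonant, before a consonant other than r, m, n, p, b, f, v.
pilpayem ~ filfayem — Vusole p corresponds to Femin f after a consonant, before a back vowel.
Applying these to Vusole 'molpan':
  molpan → mulpan   (o→u after a consonant, before a consonant other than r, m, n, p, b, f, v)
  mulpan → mulfan   (p→f after a consonant, before a back vowel)
So the Femin cognate is 'mulfan'.

mulfan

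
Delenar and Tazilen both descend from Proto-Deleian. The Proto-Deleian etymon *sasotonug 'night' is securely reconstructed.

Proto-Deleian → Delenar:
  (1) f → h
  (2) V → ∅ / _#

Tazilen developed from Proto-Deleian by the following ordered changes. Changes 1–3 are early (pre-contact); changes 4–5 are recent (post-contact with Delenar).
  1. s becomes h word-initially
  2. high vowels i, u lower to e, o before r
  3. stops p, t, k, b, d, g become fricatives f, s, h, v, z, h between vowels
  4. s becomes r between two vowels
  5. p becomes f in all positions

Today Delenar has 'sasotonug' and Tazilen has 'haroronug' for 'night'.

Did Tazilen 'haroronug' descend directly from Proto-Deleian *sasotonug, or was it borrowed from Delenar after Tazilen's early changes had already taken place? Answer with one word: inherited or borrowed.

If inherited, *sasotonug would pass through all of Tazilen's changes:
Tazilen: *sasotonug
  sasotonug → hasotonug   [debuccalisation]
  hasotonug (rule 2 does not apply)
  hasotonug → hasosonug   [intervocalic lenition]
  hasosonug → haroronug   [rhotacism]
  haroronug (rule 5 does not apply)
  giving Tazilen haroronug.
If borrowed from Delenar 'sasotonug' after the early changes, it would undergo only the recent ones:
  rule 4 (rhotacism): sasotonug → sarotonug
  rule 5 (unconditioned shift): no change (sarotonug)
  ⇒ as a loan: sarotonug
Tazilen 'haroronug' matches the inherited outcome exactly, so it is an inherited cognate, not a loan.

inherited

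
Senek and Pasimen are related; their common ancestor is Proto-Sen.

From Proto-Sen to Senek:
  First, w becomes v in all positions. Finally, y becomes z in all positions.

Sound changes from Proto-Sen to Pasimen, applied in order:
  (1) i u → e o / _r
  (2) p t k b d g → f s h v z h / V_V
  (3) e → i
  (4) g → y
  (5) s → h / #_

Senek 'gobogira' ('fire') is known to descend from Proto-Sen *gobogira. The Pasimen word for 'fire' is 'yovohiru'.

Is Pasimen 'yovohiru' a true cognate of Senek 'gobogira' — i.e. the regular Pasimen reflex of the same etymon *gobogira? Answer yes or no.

no

Derive the expected Pasimen reflex of *gobogira:
Pasimen: start from *gobogira.
  rule 1 (pre-rhotic lowering): gobogira → gobogera
  rule 2 (intervocalic lenition): gobogera → govohera
  rule 3 (vowel merger): govohera → govohira
  rule 4 (unconditioned shift): govohira → yovohira
  rule 5: no change — yovohira
  ⇒ Pasimen yovohira
The regular Pasimen reflex would be 'yovohira', but the attested form is 'yovohiru'. The correspondence is irregular, so they are not cognates (the Pasimen form has a different source).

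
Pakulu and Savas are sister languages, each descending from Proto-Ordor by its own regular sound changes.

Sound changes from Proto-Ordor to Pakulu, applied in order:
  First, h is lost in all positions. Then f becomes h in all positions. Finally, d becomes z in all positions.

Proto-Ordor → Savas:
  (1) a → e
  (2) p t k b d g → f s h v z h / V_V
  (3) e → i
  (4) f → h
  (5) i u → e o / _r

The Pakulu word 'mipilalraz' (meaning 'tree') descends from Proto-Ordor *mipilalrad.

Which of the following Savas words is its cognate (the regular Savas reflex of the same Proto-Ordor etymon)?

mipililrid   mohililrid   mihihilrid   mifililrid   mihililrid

Savas: *mipilalrad > mipilelred > mifilelred > mifililrid > mihililrid  (by vowel merger, intervocalic lenition, vowel merger, unconditioned shift)
Only 'mihililrid' matches the regular Savas development of *mipilalrad.

mihililrid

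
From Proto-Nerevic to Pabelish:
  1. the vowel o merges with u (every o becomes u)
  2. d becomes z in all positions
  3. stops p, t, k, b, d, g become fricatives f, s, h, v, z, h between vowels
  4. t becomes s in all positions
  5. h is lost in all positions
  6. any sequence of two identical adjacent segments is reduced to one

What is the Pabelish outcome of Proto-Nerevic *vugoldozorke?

vulzuzurke

Pabelish: *vugoldozorke > vugulduzurke > vugulzuzurke > vuhulzuzurke > vuulzuzurke > vulzuzurke  (by vowel merger, unconditioned shift, intervocalic lenition, h-loss, degemination)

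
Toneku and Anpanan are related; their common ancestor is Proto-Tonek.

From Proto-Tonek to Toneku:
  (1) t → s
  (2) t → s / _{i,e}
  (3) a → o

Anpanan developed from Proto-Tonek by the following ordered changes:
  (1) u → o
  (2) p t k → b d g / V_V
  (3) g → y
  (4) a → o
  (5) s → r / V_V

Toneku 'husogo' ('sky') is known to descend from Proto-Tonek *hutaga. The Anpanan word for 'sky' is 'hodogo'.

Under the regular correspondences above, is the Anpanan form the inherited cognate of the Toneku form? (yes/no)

no

Derive the expected Anpanan reflex of *hutaga:
Anpanan: start from *hutaga.
  rule 1 (vowel merger): hutaga → hotaga
  rule 2 (intervocalic voicing): hotaga → hodaga
  rule 3 (unconditioned shift): hodaga → hodaya
  rule 4 (vowel merger): hodaya → hodoyo
  rule 5: no change — hodoyo
  ⇒ Anpanan hodoyo
The regular Anpanan reflex would be 'hodoyo', but the attested form is 'hodogo'. The correspondence is irregular, so they are not cognates (the Anpanan form has a different source).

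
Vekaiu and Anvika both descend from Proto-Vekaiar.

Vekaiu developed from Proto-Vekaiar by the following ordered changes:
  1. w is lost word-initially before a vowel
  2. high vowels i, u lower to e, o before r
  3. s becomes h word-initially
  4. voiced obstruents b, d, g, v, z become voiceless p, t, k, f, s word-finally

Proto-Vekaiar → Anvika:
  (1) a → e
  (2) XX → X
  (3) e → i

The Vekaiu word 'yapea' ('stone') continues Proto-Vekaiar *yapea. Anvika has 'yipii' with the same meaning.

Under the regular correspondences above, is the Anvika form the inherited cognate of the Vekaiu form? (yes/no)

Derive the expected Anvika reflex of *yapea:
Anvika: start from *yapea.
  rule 1 (vowel merger): yapea → yepee
  rule 2 (degemination): yepee → yepe
  rule 3 (vowel merger): yepe → yipi
  ⇒ Anvika yipi
The regular Anvika reflex would be 'yipi', but the attested form is 'yipii'. The correspondence is irregular, so they are not cognates (the Anvika form has a different source).

no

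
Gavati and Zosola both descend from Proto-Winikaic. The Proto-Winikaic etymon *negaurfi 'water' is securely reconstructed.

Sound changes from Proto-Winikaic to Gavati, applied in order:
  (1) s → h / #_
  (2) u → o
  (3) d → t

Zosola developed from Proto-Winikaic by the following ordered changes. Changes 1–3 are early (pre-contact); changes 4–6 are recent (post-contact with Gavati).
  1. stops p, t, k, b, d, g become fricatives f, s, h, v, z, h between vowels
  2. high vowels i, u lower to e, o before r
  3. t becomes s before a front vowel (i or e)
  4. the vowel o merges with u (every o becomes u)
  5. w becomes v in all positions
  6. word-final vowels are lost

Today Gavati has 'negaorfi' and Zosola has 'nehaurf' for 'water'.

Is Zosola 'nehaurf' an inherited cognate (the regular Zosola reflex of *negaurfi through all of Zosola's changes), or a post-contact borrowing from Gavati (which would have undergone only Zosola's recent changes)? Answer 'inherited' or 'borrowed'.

If inherited, *negaurfi would pass through all of Zosola's changes:
Zosola: *negaurfi
  negaurfi → nehaurfi   [intervocalic lenition]
  nehaurfi → nehaorfi   [pre-rhotic lowering]
  nehaorfi (rule 3 does not apply)
  nehaorfi → nehaurfi   [vowel merger]
  nehaurfi (rule 5 does not apply)
  nehaurfi → nehaurf   [apocope]
  giving Zosola nehaurf.
If borrowed from Gavati 'negaorfi' after the early changes, it would undergo only the recent ones:
  rule 4 (vowel merger): negaorfi → negaurfi
  rule 5 (unconditioned shift): no change (negaurfi)
  rule 6 (apocope): negaurfi → negaurf
  ⇒ as a loan: negaurf
Zosola 'nehaurf' matches the inherited outcome exactly, so it is an inherited cognate, not a loan.

inherited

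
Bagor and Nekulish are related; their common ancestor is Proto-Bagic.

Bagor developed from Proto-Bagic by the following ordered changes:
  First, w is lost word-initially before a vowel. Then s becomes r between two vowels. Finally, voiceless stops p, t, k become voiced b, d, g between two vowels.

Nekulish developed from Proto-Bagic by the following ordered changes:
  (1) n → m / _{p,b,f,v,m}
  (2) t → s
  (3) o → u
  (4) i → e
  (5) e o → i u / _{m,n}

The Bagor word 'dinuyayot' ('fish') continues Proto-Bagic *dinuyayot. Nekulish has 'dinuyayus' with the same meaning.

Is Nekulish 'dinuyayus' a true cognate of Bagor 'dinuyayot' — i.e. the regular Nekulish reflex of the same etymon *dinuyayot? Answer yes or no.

Derive the expected Nekulish reflex of *dinuyayot:
Nekulish: *dinuyayot
  dinuyayot (rule 1 does not apply)
  dinuyayot → dinuyayos   [unconditioned shift]
  dinuyayos → dinuyayus   [vowel merger]
  dinuyayus → denuyayus   [vowel merger]
  denuyayus → dinuyayus   [pre-nasal raising]
  giving Nekulish dinuyayus.
Nekulish 'dinuyayus' matches the regular reflex exactly, so the pair is cognate.

yes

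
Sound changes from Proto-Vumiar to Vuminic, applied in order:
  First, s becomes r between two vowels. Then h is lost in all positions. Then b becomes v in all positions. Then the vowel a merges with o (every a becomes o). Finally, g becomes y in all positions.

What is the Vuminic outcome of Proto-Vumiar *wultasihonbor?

wultorionvor

Vuminic: start from *wultasihonbor.
  rule 1 (rhotacism): wultasihonbor → wultarihonbor
  rule 2 (h-loss): wultarihonbor → wultarionbor
  rule 3 (unconditioned shift): wultarionbor → wultarionvor
  rule 4 (vowel merger): wultarionvor → wultorionvor
  rule 5: no change — wultorionvor
  ⇒ Vuminic wultorionvor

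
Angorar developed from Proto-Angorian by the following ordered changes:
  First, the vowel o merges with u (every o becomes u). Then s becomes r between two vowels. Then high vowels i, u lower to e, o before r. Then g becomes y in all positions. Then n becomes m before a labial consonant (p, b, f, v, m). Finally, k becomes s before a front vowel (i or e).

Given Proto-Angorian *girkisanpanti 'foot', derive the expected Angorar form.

Angorar: *girkisanpanti > girkiranpanti > gerkeranpanti > yerkeranpanti > yerkerampanti > yerserampanti  (by rhotacism, pre-rhotic lowering, unconditioned shift, nasal place assimilation, palatalisation)

yerserampanti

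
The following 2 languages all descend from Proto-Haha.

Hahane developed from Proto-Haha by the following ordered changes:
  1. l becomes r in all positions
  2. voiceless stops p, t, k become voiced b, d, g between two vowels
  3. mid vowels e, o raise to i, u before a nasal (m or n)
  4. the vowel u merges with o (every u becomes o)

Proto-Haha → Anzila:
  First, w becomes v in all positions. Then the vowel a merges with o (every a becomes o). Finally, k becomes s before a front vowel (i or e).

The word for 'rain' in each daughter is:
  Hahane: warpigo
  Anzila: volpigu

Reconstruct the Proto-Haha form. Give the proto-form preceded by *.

Position 3: Hahane has r, Anzila has l. Anzila preserves l here (none of its changes turn any other segment into l), so the proto-segment is *l.
Position 2: Hahane has a, Anzila has o. Hahane preserves a here (none of its changes turn any other segment into a), so the proto-segment is *a.
Verify the candidate proto-form against each daughter:
Hahane: *walpigu
  walpigu → warpigu   [unconditioned shift]
  warpigu (rule 2 does not apply)
  warpigu (rule 3 does not apply)
  warpigu → warpigo   [vowel merger]
  giving Hahane warpigo.
Anzila: *walpigu > valpigu > volpigu  (by unconditioned shift, vowel merger)
No other proto-form is consistent with every reflex, so the reconstruction is *walpigu.

*walpigu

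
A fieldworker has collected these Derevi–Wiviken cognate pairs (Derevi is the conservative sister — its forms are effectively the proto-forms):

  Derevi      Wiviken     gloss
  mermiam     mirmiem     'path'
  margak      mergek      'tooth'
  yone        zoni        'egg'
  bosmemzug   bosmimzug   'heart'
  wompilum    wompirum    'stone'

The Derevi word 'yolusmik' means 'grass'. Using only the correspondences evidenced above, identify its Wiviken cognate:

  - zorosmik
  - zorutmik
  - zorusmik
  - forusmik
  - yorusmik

yone ~ zoni — Derevi y corresponds to Wiviken z word-initially before a back vowel.
wompilum ~ wompirum — Derevi l corresponds to Wiviken r between vowels (before a back vowel).
Applying these to Derevi 'yolusmik':
  yolusmik → zolusmik   (y→z word-initially before a back vowel)
  zolusmik → zorusmik   (l→r between vowels (before a back vowel))
So the Wiviken cognate is 'zorusmik'.

zorusmik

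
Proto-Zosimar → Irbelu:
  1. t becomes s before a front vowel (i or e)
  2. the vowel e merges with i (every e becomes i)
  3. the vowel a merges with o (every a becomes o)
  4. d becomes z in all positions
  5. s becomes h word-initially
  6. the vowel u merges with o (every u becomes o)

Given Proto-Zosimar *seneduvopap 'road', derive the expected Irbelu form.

hinizovopop

Irbelu: *seneduvopap > siniduvopap > siniduvopop > sinizuvopop > hinizuvopop > hinizovopop  (by vowel merger, vowel merger, unconditioned shift, debuccalisation, vowel merger)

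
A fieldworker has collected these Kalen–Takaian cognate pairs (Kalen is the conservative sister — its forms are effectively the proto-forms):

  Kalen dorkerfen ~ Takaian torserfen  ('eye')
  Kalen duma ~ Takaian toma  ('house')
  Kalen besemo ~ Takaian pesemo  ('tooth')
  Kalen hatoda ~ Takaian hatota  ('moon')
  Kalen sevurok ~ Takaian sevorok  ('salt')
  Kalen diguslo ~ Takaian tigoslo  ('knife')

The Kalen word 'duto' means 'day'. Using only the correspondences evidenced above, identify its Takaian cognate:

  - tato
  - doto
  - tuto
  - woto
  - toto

duma ~ toma — Kalen d corresponds to Takaian t word-initially before a back vowel.
diguslo ~ tigoslo — Kalen u corresponds to Takaian o after a consonant, before a consonant other than r, m, n, p, b, f, v.
Applying these to Kalen 'duto':
  duto → tuto   (d→t word-initially before a back vowel)
  tuto → toto   (u→o after a consonant, before a consonant other than r, m, n, p, b, f, v)
So the Takaian cognate is 'toto'.

toto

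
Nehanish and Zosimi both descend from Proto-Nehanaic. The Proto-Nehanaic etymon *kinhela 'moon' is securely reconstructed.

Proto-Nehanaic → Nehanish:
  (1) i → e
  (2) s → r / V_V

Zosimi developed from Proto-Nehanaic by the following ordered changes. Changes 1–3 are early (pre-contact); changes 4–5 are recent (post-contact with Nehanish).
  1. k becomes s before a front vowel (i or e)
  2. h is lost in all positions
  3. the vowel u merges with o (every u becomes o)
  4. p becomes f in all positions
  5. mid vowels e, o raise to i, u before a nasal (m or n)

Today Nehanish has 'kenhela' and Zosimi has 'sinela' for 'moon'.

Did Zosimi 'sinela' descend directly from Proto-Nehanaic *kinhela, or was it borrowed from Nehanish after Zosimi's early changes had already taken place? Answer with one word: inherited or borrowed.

inherited

If inherited, *kinhela would pass through all of Zosimi's changes:
Zosimi: start from *kinhela.
  rule 1 (palatalisation): kinhela → sinhela
  rule 2 (h-loss): sinhela → sinela
  rule 3: no change — sinela
  rule 4: no change — sinela
  rule 5: no change — sinela
  ⇒ Zosimi sinela
If borrowed from Nehanish 'kenhela' after the early changes, it would undergo only the recent ones:
  rule 4 (unconditioned shift): no change (kenhela)
  rule 5 (pre-nasal raising): kenhela → kinhela
  ⇒ as a loan: kinhela
Zosimi 'sinela' matches the inherited outcome exactly, so it is an inherited cognate, not a loan.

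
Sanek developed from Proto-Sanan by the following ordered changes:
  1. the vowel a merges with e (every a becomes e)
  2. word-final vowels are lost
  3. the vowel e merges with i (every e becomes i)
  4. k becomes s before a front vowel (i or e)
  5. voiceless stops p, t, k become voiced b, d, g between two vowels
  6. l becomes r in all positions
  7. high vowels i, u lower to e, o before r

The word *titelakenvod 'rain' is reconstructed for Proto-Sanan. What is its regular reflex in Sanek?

tiderisinvod

Sanek: *titelakenvod > titelekenvod > titilikinvod > titilisinvod > tidilisinvod > tidirisinvod > tiderisinvod  (by vowel merger, vowel merger, palatalisation, intervocalic voicing, unconditioned shift, pre-rhotic lowering)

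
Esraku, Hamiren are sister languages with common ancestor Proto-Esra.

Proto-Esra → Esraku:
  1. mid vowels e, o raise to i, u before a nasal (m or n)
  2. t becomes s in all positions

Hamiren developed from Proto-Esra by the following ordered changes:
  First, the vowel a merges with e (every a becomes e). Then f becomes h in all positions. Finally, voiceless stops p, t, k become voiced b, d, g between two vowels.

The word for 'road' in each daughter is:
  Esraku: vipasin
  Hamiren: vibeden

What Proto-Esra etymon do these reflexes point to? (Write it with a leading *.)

Position 3: Esraku has p, Hamiren has b. Esraku preserves p here (none of its changes turn any other segment into p), so the proto-segment is *p.
Position 5: Esraku has s, Hamiren has d. Taking the neighbouring segments as reconstructed: Esraku s could go back to *t or *s; Hamiren d could go back to *t or *d — the one source consistent with every daughter is *t.
Position 6: Esraku has i, Hamiren has e. Taking the neighbouring segments as reconstructed: Esraku i could go back to *e or *i; Hamiren e could go back to *a or *e — the one source consistent with every daughter is *e.
Verify the candidate proto-form against each daughter:
Esraku: *vipaten > vipatin > vipasin  (by pre-nasal raising, unconditioned shift)
Hamiren: *vipaten > vipeten > vibeden  (by vowel merger, intervocalic voicing)
No other proto-form is consistent with every reflex, so the reconstruction is *vipaten.

*vipaten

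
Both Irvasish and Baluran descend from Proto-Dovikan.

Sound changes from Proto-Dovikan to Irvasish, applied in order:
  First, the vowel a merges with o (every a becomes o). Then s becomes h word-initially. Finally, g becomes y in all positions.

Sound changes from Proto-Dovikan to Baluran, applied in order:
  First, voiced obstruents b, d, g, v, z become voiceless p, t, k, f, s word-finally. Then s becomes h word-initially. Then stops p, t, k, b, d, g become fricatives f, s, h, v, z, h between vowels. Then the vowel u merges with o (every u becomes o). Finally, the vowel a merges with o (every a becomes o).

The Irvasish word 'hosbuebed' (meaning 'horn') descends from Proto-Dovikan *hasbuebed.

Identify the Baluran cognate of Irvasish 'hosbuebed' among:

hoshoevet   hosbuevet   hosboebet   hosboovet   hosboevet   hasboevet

hosboevet

Baluran: *hasbuebed
  hasbuebed → hasbuebet   [final devoicing]
  hasbuebet (rule 2 does not apply)
  hasbuebet → hasbuevet   [intervocalic lenition]
  hasbuevet → hasboevet   [vowel merger]
  hasboevet → hosboevet   [vowel merger]
  giving Baluran hosboevet.
The other candidates each miss or misapply at least one Baluran change.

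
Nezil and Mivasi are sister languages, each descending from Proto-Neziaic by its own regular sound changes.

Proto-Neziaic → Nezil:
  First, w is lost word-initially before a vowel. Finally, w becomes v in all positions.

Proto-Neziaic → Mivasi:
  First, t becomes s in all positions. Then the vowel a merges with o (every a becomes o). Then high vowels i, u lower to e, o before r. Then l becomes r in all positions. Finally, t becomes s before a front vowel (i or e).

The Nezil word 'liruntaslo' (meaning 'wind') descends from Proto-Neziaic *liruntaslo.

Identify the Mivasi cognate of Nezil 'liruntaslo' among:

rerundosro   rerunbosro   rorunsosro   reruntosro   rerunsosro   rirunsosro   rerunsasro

Mivasi: start from *liruntaslo.
  rule 1 (unconditioned shift): liruntaslo → lirunsaslo
  rule 2 (vowel merger): lirunsaslo → lirunsoslo
  rule 3 (pre-rhotic lowering): lirunsoslo → lerunsoslo
  rule 4 (unconditioned shift): lerunsoslo → rerunsosro
  rule 5: no change — rerunsosro
  ⇒ Mivasi rerunsosro

rerunsosro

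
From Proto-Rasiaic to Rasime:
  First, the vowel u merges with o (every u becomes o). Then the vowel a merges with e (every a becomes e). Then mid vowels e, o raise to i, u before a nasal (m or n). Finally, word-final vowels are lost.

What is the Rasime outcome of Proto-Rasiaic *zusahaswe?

Rasime: *zusahaswe
  zusahaswe → zosahaswe   [vowel merger]
  zosahaswe → zoseheswe   [vowel merger]
  zoseheswe (rule 3 does not apply)
  zoseheswe → zosehesw   [apocope]
  giving Rasime zosehesw.

zosehesw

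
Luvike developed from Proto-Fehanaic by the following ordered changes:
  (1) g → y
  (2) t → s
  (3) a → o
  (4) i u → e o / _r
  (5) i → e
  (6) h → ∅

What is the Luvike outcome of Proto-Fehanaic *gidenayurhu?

yedenoyoru

Luvike: start from *gidenayurhu.
  rule 1 (unconditioned shift): gidenayurhu → yidenayurhu
  rule 2: no change — yidenayurhu
  rule 3 (vowel merger): yidenayurhu → yidenoyurhu
  rule 4 (pre-rhotic lowering): yidenoyurhu → yidenoyorhu
  rule 5 (vowel merger): yidenoyorhu → yedenoyorhu
  rule 6 (h-loss): yedenoyorhu → yedenoyoru
  ⇒ Luvike yedenoyoru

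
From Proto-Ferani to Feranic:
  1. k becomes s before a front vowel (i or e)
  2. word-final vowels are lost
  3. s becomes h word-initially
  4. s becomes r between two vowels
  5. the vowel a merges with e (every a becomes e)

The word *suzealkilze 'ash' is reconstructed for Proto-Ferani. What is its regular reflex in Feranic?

Feranic: *suzealkilze
  suzealkilze → suzealsilze   [palatalisation]
  suzealsilze → suzealsilz   [apocope]
  suzealsilz → huzealsilz   [debuccalisation]
  huzealsilz (rule 4 does not apply)
  huzealsilz → huzeelsilz   [vowel merger]
  giving Feranic huzeelsilz.

huzeelsilz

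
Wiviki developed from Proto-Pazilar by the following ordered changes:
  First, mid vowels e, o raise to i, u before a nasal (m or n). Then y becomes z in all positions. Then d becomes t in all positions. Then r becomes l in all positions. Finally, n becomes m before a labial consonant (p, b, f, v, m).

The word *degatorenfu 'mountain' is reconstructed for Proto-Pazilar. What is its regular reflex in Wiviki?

tegatolimfu

Wiviki: *degatorenfu > degatorinfu > tegatorinfu > tegatolinfu > tegatolimfu  (by pre-nasal raising, unconditioned shift, unconditioned shift, nasal place assimilation)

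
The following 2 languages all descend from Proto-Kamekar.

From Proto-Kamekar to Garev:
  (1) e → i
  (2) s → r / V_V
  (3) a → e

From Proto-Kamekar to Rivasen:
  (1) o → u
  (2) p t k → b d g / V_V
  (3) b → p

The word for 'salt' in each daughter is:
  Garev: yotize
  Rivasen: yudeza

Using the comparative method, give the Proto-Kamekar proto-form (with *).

Position 3: Garev has t, Rivasen has d. Garev preserves t here (none of its changes turn any other segment into t), so the proto-segment is *t.
Position 2: Garev has o, Rivasen has u. Garev preserves o here (none of its changes turn any other segment into o), so the proto-segment is *o.
This points to *yoteza. Verify forward in each daughter:
Garev: *yoteza
  yoteza → yotiza   [vowel merger]
  yotiza (rule 2 does not apply)
  yotiza → yotize   [vowel merger]
  giving Garev yotize.
Rivasen: *yoteza > yuteza > yudeza  (by vowel merger, intervocalic voicing)
No other proto-form is consistent with every reflex, so the reconstruction is *yoteza.

*yoteza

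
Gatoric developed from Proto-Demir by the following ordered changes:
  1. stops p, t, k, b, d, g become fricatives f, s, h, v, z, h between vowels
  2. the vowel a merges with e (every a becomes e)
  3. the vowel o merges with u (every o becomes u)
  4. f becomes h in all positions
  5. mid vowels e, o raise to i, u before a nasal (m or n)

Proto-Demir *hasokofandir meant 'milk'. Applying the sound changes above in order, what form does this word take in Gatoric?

hesuhuhindir

Gatoric: *hasokofandir
  hasokofandir → hasohofandir   [intervocalic lenition]
  hasohofandir → hesohofendir   [vowel merger]
  hesohofendir → hesuhufendir   [vowel merger]
  hesuhufendir → hesuhuhendir   [unconditioned shift]
  hesuhuhendir → hesuhuhindir   [pre-nasal raising]
  giving Gatoric hesuhuhindir.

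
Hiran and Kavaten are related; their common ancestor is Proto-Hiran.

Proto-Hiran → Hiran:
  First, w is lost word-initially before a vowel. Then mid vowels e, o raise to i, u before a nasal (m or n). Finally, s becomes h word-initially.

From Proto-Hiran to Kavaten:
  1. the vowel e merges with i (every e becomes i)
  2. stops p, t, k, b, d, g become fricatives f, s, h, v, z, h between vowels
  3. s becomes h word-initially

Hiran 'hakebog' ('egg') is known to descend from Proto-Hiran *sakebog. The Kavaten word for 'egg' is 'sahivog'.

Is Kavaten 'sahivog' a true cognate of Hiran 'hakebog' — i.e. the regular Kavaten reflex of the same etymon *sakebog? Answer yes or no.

no

Derive the expected Kavaten reflex of *sakebog:
Kavaten: start from *sakebog.
  rule 1 (vowel merger): sakebog → sakibog
  rule 2 (intervocalic lenition): sakibog → sahivog
  rule 3 (debuccalisation): sahivog → hahivog
  ⇒ Kavaten hahivog
The regular Kavaten reflex would be 'hahivog', but the attested form is 'sahivog'. The correspondence is irregular, so they are not cognates (the Kavaten form has a different source).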